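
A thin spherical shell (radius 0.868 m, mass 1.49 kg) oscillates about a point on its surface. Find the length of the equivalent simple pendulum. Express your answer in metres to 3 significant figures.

The equivalent simple-pendulum length is L_eq = I/(md), where I is about the pivot and d = 0.8680 m.
I_cm = (2/3)mR² = 0.7484 kg·m², so I = I_cm + md² = 0.7484 + 1.123 = 1.871 kg·m².
L_eq = 1.871/(1.49 × 0.8680) = 1.45 m.

1.45 m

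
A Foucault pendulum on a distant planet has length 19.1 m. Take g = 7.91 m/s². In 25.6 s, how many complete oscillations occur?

T = 2π√(L/g) = 2π√(19.1/7.91) = 9.764 s.
Number of complete oscillations = ⌊25.6/9.764⌋ = ⌊2.622⌋ = 2.

2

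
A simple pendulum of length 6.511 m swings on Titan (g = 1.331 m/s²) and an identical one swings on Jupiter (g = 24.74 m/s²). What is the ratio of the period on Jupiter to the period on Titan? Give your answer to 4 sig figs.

0.2319

T ∝ 1/√g, so T₂/T₁ = √(g₁/g₂) = √(1.331/24.74) = 0.2319.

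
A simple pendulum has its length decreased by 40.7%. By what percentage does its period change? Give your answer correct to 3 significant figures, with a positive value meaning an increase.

T ∝ √L, so T'/T = √(0.5930) = 0.7701.
Percentage change in T = (0.7701 − 1) × 100% = -23.0%.

-23.0%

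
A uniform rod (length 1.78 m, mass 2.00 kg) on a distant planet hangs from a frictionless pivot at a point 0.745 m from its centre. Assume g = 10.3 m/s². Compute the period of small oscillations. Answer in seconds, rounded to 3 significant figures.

For a physical pendulum T = 2π√(I/(mgd)), with d = 0.7450 m from pivot to centre of mass.
I_cm = mL²/12 = 2.00 × 1.78²/12 = 0.5281 kg·m²; I = I_cm + md² = 0.5281 + 2.00 × 0.7450² = 1.638 kg·m².
T = 2π√(1.638/(2.00 × 10.3 × 0.7450)) = 2.05 s.

2.05 s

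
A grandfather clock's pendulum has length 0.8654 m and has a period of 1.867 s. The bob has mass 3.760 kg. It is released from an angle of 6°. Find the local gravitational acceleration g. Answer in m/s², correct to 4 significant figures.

9.801 m/s²

From T = 2π√(L/g), g = 4π²L/T² = 4π² × 0.8654/1.8670² = 9.801 m/s².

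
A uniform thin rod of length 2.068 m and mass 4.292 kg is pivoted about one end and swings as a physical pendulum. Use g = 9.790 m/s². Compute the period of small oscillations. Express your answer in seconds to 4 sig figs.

2.358 s

For a physical pendulum T = 2π√(I/(mgd)), with d = 1.0340 m from pivot to centre of mass.
I_cm = mL²/12 = 4.292 × 2.068²/12 = 1.5296 kg·m²; I = I_cm + md² = 1.5296 + 4.292 × 1.0340² = 6.1184 kg·m².
T = 2π√(6.1184/(4.292 × 9.790 × 1.0340)) = 2.358 s.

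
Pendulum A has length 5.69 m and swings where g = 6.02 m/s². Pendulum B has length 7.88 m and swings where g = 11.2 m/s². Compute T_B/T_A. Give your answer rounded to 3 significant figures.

T = 2π√(L/g), so T_B/T_A = √((L_B/g_B)/(L_A/g_A)) = √((7.88/11.2)/(5.69/6.02)) = 0.863.

0.863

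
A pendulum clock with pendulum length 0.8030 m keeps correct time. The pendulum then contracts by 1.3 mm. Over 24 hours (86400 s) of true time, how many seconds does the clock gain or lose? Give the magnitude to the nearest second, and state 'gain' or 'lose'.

gain 70 s

T ∝ √L, so T'/T = √(0.80170/0.8030) = 0.999190.
In 86400 s of true time the clock registers 86400/0.999190 = 86470.0 s, so it gains 70 s.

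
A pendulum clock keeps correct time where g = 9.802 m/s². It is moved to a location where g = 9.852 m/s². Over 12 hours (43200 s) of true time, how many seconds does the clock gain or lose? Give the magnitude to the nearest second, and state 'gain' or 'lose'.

The clock's period scales as T ∝ 1/√g, so T'/T = √(9.802/9.852) = 0.997459.
In 43200 s of true time the clock registers 43200/0.997459 = 43310.0 s, so it gains 110 s.

gain 110 s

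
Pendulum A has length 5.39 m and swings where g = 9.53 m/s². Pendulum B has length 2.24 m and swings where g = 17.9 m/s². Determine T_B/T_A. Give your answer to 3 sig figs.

T = 2π√(L/g), so T_B/T_A = √((L_B/g_B)/(L_A/g_A)) = √((2.24/17.9)/(5.39/9.53)) = 0.470.

0.470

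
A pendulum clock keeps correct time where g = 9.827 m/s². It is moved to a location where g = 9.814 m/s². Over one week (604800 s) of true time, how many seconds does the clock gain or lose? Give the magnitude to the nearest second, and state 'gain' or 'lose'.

The clock's period scales as T ∝ 1/√g, so T'/T = √(9.827/9.814) = 1.00066.
In 604800 s of true time the clock registers 604800/1.00066 = 604399.8 s, so it loses 400 s.

lose 400 s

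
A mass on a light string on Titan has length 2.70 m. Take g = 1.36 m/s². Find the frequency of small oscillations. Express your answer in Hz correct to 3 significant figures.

T = 2π√(L/g) = 2π√(2.70/1.36) = 8.853 s, so f = 1/T = 0.113 Hz.

0.113 Hz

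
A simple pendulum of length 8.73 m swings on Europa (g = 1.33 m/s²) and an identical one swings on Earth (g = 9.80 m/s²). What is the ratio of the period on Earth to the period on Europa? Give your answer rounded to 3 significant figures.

0.368

T ∝ 1/√g, so T₂/T₁ = √(g₁/g₂) = √(1.33/9.80) = 0.368.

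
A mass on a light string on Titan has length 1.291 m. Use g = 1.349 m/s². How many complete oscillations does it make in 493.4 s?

T = 2π√(L/g) = 2π√(1.291/1.349) = 6.1466 s.
Number of complete oscillations = ⌊493.4/6.1466⌋ = ⌊80.272⌋ = 80.

80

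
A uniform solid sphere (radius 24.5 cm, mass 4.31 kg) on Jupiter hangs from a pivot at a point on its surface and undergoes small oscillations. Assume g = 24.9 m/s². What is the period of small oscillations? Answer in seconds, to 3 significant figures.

I_cm = (2/5)mr² = 0.1035 kg·m². The pivot is at distance d = 0.245 m from the centre of mass.
By the parallel-axis theorem, I = I_cm + md² = 0.1035 + 0.2587 = 0.3622 kg·m².
T = 2π√(I/(mgd)) = 2π√(0.3622/(4.31 × 24.9 × 0.245)) = 0.737 s.

0.737 s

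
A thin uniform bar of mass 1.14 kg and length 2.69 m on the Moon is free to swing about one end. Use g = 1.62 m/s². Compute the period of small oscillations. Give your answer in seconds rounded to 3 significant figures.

6.61 s

For a physical pendulum T = 2π√(I/(mgd)), with d = 1.345 m from pivot to centre of mass.
I_cm = mL²/12 = 1.14 × 2.69²/12 = 0.6874 kg·m²; I = I_cm + md² = 0.6874 + 1.14 × 1.345² = 2.750 kg·m².
T = 2π√(2.750/(1.14 × 1.62 × 1.345)) = 6.61 s.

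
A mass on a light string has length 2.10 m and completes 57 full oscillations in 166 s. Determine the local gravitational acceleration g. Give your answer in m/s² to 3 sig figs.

T = 166/57 = 2.912 s.
From T = 2π√(L/g), g = 4π²L/T² = 4π² × 2.10/2.912² = 9.77 m/s².

9.77 m/s²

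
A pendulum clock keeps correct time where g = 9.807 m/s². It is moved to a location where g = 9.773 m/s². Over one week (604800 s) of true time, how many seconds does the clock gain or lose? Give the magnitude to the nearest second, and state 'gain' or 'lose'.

lose 1049 s

The clock's period scales as T ∝ 1/√g, so T'/T = √(9.807/9.773) = 1.00174.
In 604800 s of true time the clock registers 604800/1.00174 = 603750.7 s, so it loses 1049 s.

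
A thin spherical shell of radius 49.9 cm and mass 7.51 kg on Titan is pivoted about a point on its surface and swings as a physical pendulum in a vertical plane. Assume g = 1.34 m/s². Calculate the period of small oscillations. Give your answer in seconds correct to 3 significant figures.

I_cm = (2/3)mr² = 1.247 kg·m². The pivot is at distance d = 0.499 m from the centre of mass.
By the parallel-axis theorem, I = I_cm + md² = 1.247 + 1.870 = 3.117 kg·m².
T = 2π√(I/(mgd)) = 2π√(3.117/(7.51 × 1.34 × 0.499)) = 4.95 s.

4.95 s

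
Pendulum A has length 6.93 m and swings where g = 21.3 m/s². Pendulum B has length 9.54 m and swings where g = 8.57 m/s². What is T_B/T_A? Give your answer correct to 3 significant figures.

T = 2π√(L/g), so T_B/T_A = √((L_B/g_B)/(L_A/g_A)) = √((9.54/8.57)/(6.93/21.3)) = 1.85.

1.85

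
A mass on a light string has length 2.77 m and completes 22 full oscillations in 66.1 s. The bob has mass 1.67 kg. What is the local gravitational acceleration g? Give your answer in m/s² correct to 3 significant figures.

12.1 m/s²

T = 66.1/22 = 3.005 s.
From T = 2π√(L/g), g = 4π²L/T² = 4π² × 2.77/3.005² = 12.1 m/s².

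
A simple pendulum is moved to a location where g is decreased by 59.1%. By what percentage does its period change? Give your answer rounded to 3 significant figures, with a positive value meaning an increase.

56.4%

T ∝ 1/√g, so T'/T = 1/√(0.4090) = 1.564.
Percentage change in T = (1.564 − 1) × 100% = 56.4%.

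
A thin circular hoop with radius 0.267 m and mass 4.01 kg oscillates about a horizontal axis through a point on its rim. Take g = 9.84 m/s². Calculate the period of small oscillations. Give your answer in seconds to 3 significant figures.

1.46 s

I_cm = mr² = 0.2859 kg·m². The pivot is at distance d = 0.267 m from the centre of mass.
By the parallel-axis theorem, I = I_cm + md² = 0.2859 + 0.2859 = 0.5717 kg·m².
T = 2π√(I/(mgd)) = 2π√(0.5717/(4.01 × 9.84 × 0.267)) = 1.46 s.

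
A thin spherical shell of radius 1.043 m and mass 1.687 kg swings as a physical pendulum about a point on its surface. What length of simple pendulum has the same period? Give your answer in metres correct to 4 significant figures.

The equivalent simple-pendulum length is L_eq = I/(md), where I is about the pivot and d = 1.0430 m.
I_cm = (2/3)mR² = 1.2235 kg·m², so I = I_cm + md² = 1.2235 + 1.8352 = 3.0587 kg·m².
L_eq = 3.0587/(1.687 × 1.0430) = 1.738 m.

1.738 m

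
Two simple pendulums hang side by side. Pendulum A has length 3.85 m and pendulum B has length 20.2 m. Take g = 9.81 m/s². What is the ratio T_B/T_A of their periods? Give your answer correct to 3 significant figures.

2.29

T ∝ √L, so T_B/T_A = √(L_B/L_A) = √(20.2/3.85) = 2.29.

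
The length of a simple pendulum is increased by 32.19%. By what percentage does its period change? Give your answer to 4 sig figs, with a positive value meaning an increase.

14.97%

T ∝ √L, so T'/T = √(1.3219) = 1.1497.
Percentage change in T = (1.1497 − 1) × 100% = 14.97%.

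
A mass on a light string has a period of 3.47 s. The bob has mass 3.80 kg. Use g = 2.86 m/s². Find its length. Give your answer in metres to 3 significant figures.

0.872 m

From T = 2π√(L/g), L = gT²/(4π²) = 2.86 × 3.470²/(4π²) = 0.872 m.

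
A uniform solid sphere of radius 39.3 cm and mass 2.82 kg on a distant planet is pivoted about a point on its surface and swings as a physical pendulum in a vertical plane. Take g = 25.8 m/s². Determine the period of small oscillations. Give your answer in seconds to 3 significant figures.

0.918 s

I_cm = (2/5)mr² = 0.1742 kg·m². The pivot is at distance d = 0.393 m from the centre of mass.
By the parallel-axis theorem, I = I_cm + md² = 0.1742 + 0.4355 = 0.6098 kg·m².
T = 2π√(I/(mgd)) = 2π√(0.6098/(2.82 × 25.8 × 0.393)) = 0.918 s.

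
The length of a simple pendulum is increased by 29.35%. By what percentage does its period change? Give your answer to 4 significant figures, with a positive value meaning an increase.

T ∝ √L, so T'/T = √(1.2935) = 1.1373.
Percentage change in T = (1.1373 − 1) × 100% = 13.73%.

13.73%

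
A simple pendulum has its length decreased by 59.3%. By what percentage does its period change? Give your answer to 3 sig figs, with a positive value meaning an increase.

T ∝ √L, so T'/T = √(0.4070) = 0.6380.
Percentage change in T = (0.6380 − 1) × 100% = -36.2%.

-36.2%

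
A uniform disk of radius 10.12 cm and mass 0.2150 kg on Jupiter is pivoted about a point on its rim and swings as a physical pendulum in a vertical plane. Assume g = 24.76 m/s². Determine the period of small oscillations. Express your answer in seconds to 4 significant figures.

I_cm = ½mr² = 0.0011010 kg·m². The pivot is at distance d = 0.1012 m from the centre of mass.
By the parallel-axis theorem, I = I_cm + md² = 0.0011010 + 0.0022019 = 0.0033029 kg·m².
T = 2π√(I/(mgd)) = 2π√(0.0033029/(0.2150 × 24.76 × 0.1012)) = 0.4920 s.

0.4920 s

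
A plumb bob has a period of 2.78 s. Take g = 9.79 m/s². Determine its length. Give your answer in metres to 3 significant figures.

1.92 m

From T = 2π√(L/g), L = gT²/(4π²) = 9.79 × 2.780²/(4π²) = 1.92 m.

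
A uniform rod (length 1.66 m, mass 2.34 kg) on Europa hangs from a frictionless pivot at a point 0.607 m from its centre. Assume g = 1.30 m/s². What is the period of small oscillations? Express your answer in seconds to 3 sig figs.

5.47 s

For a physical pendulum T = 2π√(I/(mgd)), with d = 0.6070 m from pivot to centre of mass.
I_cm = mL²/12 = 2.34 × 1.66²/12 = 0.5373 kg·m²; I = I_cm + md² = 0.5373 + 2.34 × 0.6070² = 1.400 kg·m².
T = 2π√(1.400/(2.34 × 1.30 × 0.6070)) = 5.47 s.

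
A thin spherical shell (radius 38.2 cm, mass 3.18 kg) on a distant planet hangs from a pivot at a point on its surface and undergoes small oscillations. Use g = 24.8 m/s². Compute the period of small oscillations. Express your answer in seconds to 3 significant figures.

I_cm = (2/3)mr² = 0.3094 kg·m². The pivot is at distance d = 0.382 m from the centre of mass.
By the parallel-axis theorem, I = I_cm + md² = 0.3094 + 0.4640 = 0.7734 kg·m².
T = 2π√(I/(mgd)) = 2π√(0.7734/(3.18 × 24.8 × 0.382)) = 1.01 s.

1.01 s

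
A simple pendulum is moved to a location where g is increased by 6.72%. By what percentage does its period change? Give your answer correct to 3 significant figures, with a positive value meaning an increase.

T ∝ 1/√g, so T'/T = 1/√(1.067) = 0.9680.
Percentage change in T = (0.9680 − 1) × 100% = -3.20%.

-3.20%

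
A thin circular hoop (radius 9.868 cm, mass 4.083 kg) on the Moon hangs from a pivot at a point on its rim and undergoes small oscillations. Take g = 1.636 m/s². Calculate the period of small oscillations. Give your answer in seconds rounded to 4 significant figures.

2.182 s

I_cm = mr² = 0.039759 kg·m². The pivot is at distance d = 0.09868 m from the centre of mass.
By the parallel-axis theorem, I = I_cm + md² = 0.039759 + 0.039759 = 0.079518 kg·m².
T = 2π√(I/(mgd)) = 2π√(0.079518/(4.083 × 1.636 × 0.09868)) = 2.182 s.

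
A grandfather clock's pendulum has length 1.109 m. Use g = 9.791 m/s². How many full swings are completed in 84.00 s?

39

T = 2π√(L/g) = 2π√(1.109/9.791) = 2.1146 s.
Number of complete oscillations = ⌊84.00/2.1146⌋ = ⌊39.723⌋ = 39.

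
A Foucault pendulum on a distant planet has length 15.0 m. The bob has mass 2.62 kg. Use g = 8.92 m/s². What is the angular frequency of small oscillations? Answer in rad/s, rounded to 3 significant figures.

ω = √(g/L) = √(8.92/15.0) = 0.771 rad/s.

0.771 rad/s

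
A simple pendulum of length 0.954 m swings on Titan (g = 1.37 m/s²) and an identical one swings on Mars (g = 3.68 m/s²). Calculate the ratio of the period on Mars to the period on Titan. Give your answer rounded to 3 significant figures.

T ∝ 1/√g, so T₂/T₁ = √(g₁/g₂) = √(1.37/3.68) = 0.610.

0.610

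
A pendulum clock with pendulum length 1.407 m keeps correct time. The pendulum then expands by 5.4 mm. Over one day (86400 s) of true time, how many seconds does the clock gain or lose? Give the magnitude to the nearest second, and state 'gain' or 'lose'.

T ∝ √L, so T'/T = √(1.41240/1.407) = 1.00192.
In 86400 s of true time the clock registers 86400/1.00192 = 86234.7 s, so it loses 165 s.

lose 165 s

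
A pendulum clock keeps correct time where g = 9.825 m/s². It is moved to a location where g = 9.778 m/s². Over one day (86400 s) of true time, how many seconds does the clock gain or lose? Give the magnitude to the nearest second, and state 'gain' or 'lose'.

lose 207 s

The clock's period scales as T ∝ 1/√g, so T'/T = √(9.825/9.778) = 1.00240.
In 86400 s of true time the clock registers 86400/1.00240 = 86193.1 s, so it loses 207 s.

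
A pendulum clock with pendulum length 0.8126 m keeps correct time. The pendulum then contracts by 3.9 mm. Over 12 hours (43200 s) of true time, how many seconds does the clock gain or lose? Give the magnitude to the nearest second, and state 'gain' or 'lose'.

T ∝ √L, so T'/T = √(0.80870/0.8126) = 0.997597.
In 43200 s of true time the clock registers 43200/0.997597 = 43304.0 s, so it gains 104 s.

gain 104 s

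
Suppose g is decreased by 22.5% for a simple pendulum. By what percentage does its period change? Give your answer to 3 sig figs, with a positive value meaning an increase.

13.6%

T ∝ 1/√g, so T'/T = 1/√(0.7750) = 1.136.
Percentage change in T = (1.136 − 1) × 100% = 13.6%.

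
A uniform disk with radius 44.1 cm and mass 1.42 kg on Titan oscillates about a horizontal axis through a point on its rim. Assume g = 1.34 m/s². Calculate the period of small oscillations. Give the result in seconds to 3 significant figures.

4.41 s

I_cm = ½mr² = 0.1381 kg·m². The pivot is at distance d = 0.441 m from the centre of mass.
By the parallel-axis theorem, I = I_cm + md² = 0.1381 + 0.2762 = 0.4142 kg·m².
T = 2π√(I/(mgd)) = 2π√(0.4142/(1.42 × 1.34 × 0.441)) = 4.41 s.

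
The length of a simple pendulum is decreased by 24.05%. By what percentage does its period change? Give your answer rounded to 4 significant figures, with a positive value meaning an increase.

T ∝ √L, so T'/T = √(0.75950) = 0.87149.
Percentage change in T = (0.87149 − 1) × 100% = -12.85%.

-12.85%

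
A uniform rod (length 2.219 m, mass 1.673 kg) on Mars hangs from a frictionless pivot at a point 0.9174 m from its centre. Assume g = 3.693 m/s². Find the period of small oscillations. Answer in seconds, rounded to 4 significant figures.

3.819 s

For a physical pendulum T = 2π√(I/(mgd)), with d = 0.91740 m from pivot to centre of mass.
I_cm = mL²/12 = 1.673 × 2.219²/12 = 0.68648 kg·m²; I = I_cm + md² = 0.68648 + 1.673 × 0.91740² = 2.0945 kg·m².
T = 2π√(2.0945/(1.673 × 3.693 × 0.91740)) = 3.819 s.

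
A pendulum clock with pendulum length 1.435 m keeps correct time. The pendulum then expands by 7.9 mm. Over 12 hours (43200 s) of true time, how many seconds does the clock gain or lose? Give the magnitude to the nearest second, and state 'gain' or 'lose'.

T ∝ √L, so T'/T = √(1.44290/1.435) = 1.00275.
In 43200 s of true time the clock registers 43200/1.00275 = 43081.6 s, so it loses 118 s.

lose 118 s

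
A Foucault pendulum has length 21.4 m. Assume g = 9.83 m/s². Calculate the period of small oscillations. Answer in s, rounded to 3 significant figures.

T = 2π√(L/g) = 2π√(21.4/9.83) = 2π × 1.475 = 9.27 s.

9.27 s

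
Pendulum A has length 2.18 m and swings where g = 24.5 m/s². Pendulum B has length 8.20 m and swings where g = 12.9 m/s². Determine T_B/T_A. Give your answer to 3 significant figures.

T = 2π√(L/g), so T_B/T_A = √((L_B/g_B)/(L_A/g_A)) = √((8.20/12.9)/(2.18/24.5)) = 2.67.

2.67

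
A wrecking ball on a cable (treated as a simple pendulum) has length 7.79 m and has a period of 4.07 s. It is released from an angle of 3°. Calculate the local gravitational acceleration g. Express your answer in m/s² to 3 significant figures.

18.6 m/s²

From T = 2π√(L/g), g = 4π²L/T² = 4π² × 7.79/4.070² = 18.6 m/s².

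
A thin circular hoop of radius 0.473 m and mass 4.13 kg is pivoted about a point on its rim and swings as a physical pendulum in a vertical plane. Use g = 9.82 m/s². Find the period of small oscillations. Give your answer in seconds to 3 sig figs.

I_cm = mr² = 0.9240 kg·m². The pivot is at distance d = 0.473 m from the centre of mass.
By the parallel-axis theorem, I = I_cm + md² = 0.9240 + 0.9240 = 1.848 kg·m².
T = 2π√(I/(mgd)) = 2π√(1.848/(4.13 × 9.82 × 0.473)) = 1.95 s.

1.95 s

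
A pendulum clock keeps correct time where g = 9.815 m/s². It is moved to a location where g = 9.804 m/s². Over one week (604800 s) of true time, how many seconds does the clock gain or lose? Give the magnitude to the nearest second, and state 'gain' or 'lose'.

The clock's period scales as T ∝ 1/√g, so T'/T = √(9.815/9.804) = 1.00056.
In 604800 s of true time the clock registers 604800/1.00056 = 604461.0 s, so it loses 339 s.

lose 339 s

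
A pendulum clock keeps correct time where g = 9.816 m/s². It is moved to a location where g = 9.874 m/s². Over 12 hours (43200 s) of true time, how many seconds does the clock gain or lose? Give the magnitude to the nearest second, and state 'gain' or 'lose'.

gain 127 s

The clock's period scales as T ∝ 1/√g, so T'/T = √(9.816/9.874) = 0.997059.
In 43200 s of true time the clock registers 43200/0.997059 = 43327.4 s, so it gains 127 s.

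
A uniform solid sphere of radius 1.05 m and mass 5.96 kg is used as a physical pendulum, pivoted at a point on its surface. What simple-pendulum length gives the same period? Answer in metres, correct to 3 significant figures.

1.47 m

The equivalent simple-pendulum length is L_eq = I/(md), where I is about the pivot and d = 1.050 m.
I_cm = (2/5)mR² = 2.628 kg·m², so I = I_cm + md² = 2.628 + 6.571 = 9.199 kg·m².
L_eq = 9.199/(5.96 × 1.050) = 1.47 m.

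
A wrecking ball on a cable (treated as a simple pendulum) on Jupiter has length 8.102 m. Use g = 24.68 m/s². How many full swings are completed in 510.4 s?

T = 2π√(L/g) = 2π√(8.102/24.68) = 3.6000 s.
Number of complete oscillations = ⌊510.4/3.6000⌋ = ⌊141.78⌋ = 141.

141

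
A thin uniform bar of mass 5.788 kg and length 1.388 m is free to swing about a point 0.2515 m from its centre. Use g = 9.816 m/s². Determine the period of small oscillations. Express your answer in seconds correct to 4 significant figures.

1.892 s

For a physical pendulum T = 2π√(I/(mgd)), with d = 0.25150 m from pivot to centre of mass.
I_cm = mL²/12 = 5.788 × 1.388²/12 = 0.92924 kg·m²; I = I_cm + md² = 0.92924 + 5.788 × 0.25150² = 1.2953 kg·m².
T = 2π√(1.2953/(5.788 × 9.816 × 0.25150)) = 1.892 s.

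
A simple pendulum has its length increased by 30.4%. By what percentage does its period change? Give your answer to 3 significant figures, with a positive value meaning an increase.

14.2%

T ∝ √L, so T'/T = √(1.304) = 1.142.
Percentage change in T = (1.142 − 1) × 100% = 14.2%.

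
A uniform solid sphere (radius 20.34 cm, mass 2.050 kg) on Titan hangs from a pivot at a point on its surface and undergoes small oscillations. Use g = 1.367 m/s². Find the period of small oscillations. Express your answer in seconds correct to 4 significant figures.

2.868 s

I_cm = (2/5)mr² = 0.033925 kg·m². The pivot is at distance d = 0.2034 m from the centre of mass.
By the parallel-axis theorem, I = I_cm + md² = 0.033925 + 0.084812 = 0.11874 kg·m².
T = 2π√(I/(mgd)) = 2π√(0.11874/(2.050 × 1.367 × 0.2034)) = 2.868 s.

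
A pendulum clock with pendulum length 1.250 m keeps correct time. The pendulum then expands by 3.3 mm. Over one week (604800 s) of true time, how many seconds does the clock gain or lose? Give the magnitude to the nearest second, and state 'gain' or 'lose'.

lose 797 s

T ∝ √L, so T'/T = √(1.25330/1.250) = 1.00132.
In 604800 s of true time the clock registers 604800/1.00132 = 604003.2 s, so it loses 797 s.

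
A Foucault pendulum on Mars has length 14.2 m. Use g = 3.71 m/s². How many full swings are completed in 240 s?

19

T = 2π√(L/g) = 2π√(14.2/3.71) = 12.29 s.
Number of complete oscillations = ⌊240/12.29⌋ = ⌊19.52⌋ = 19.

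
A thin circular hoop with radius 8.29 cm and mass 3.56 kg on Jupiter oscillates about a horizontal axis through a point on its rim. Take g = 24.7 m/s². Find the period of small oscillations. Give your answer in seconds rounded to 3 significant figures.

I_cm = mr² = 0.02447 kg·m². The pivot is at distance d = 0.0829 m from the centre of mass.
By the parallel-axis theorem, I = I_cm + md² = 0.02447 + 0.02447 = 0.04893 kg·m².
T = 2π√(I/(mgd)) = 2π√(0.04893/(3.56 × 24.7 × 0.0829)) = 0.515 s.

0.515 s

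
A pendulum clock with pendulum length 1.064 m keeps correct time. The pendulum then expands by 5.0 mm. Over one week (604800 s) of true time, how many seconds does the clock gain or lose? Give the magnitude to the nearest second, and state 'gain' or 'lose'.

T ∝ √L, so T'/T = √(1.06900/1.064) = 1.00235.
In 604800 s of true time the clock registers 604800/1.00235 = 603383.9 s, so it loses 1416 s.

lose 1416 s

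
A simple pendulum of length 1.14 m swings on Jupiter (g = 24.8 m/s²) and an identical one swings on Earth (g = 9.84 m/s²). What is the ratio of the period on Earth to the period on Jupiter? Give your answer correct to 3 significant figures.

T ∝ 1/√g, so T₂/T₁ = √(g₁/g₂) = √(24.8/9.84) = 1.59.

1.59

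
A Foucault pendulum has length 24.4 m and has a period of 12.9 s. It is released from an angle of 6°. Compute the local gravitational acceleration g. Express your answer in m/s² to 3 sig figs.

5.79 m/s²

From T = 2π√(L/g), g = 4π²L/T² = 4π² × 24.4/12.90² = 5.79 m/s².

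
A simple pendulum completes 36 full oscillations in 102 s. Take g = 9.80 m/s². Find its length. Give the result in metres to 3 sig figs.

T = 102/36 = 2.833 s.
From T = 2π√(L/g), L = gT²/(4π²) = 9.80 × 2.833²/(4π²) = 1.99 m.

1.99 m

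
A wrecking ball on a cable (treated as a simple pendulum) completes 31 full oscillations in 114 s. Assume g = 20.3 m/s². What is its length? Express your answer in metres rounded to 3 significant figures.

6.95 m

T = 114/31 = 3.677 s.
From T = 2π√(L/g), L = gT²/(4π²) = 20.3 × 3.677²/(4π²) = 6.95 m.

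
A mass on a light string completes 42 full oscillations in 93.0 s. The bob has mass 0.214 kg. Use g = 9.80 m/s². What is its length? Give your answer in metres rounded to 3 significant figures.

1.22 m

T = 93.0/42 = 2.214 s.
From T = 2π√(L/g), L = gT²/(4π²) = 9.80 × 2.214²/(4π²) = 1.22 m.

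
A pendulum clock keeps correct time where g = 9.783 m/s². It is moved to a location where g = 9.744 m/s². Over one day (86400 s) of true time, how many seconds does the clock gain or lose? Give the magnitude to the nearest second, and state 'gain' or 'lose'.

lose 172 s

The clock's period scales as T ∝ 1/√g, so T'/T = √(9.783/9.744) = 1.00200.
In 86400 s of true time the clock registers 86400/1.00200 = 86227.6 s, so it loses 172 s.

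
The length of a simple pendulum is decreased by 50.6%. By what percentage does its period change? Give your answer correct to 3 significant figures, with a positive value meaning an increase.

-29.7%

T ∝ √L, so T'/T = √(0.4940) = 0.7029.
Percentage change in T = (0.7029 − 1) × 100% = -29.7%.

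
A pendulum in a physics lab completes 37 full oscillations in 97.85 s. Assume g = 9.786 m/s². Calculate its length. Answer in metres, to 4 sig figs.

T = 97.85/37 = 2.6446 s.
From T = 2π√(L/g), L = gT²/(4π²) = 9.786 × 2.6446²/(4π²) = 1.734 m.

1.734 m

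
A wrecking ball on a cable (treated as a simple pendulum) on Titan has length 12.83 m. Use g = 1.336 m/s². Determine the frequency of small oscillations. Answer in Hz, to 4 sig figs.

T = 2π√(L/g) = 2π√(12.83/1.336) = 19.471 s, so f = 1/T = 0.05136 Hz.

0.05136 Hz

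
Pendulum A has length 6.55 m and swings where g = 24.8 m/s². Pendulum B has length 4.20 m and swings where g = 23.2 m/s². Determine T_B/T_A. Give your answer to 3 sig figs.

T = 2π√(L/g), so T_B/T_A = √((L_B/g_B)/(L_A/g_A)) = √((4.20/23.2)/(6.55/24.8)) = 0.828.

0.828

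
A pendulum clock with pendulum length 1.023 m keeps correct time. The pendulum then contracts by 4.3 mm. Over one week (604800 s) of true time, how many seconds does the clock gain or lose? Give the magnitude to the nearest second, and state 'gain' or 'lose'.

T ∝ √L, so T'/T = √(1.01870/1.023) = 0.997896.
In 604800 s of true time the clock registers 604800/0.997896 = 606075.1 s, so it gains 1275 s.

gain 1275 s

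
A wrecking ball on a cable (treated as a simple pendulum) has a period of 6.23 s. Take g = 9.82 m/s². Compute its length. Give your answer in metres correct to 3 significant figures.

9.65 m

From T = 2π√(L/g), L = gT²/(4π²) = 9.82 × 6.230²/(4π²) = 9.65 m.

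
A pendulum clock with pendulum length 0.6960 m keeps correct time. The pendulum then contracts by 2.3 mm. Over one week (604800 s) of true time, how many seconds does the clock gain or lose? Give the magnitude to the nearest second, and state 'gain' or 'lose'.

T ∝ √L, so T'/T = √(0.69370/0.6960) = 0.998346.
In 604800 s of true time the clock registers 604800/0.998346 = 605801.8 s, so it gains 1002 s.

gain 1002 s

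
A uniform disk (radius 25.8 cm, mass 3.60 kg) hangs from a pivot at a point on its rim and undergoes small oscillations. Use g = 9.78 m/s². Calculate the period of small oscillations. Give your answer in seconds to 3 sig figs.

1.25 s

I_cm = ½mr² = 0.1198 kg·m². The pivot is at distance d = 0.258 m from the centre of mass.
By the parallel-axis theorem, I = I_cm + md² = 0.1198 + 0.2396 = 0.3594 kg·m².
T = 2π√(I/(mgd)) = 2π√(0.3594/(3.60 × 9.78 × 0.258)) = 1.25 s.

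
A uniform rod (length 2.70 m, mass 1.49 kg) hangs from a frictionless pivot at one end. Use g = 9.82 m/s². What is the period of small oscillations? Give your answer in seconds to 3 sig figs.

2.69 s

For a physical pendulum T = 2π√(I/(mgd)), with d = 1.350 m from pivot to centre of mass.
I_cm = mL²/12 = 1.49 × 2.70²/12 = 0.9052 kg·m²; I = I_cm + md² = 0.9052 + 1.49 × 1.350² = 3.621 kg·m².
T = 2π√(3.621/(1.49 × 9.82 × 1.350)) = 2.69 s.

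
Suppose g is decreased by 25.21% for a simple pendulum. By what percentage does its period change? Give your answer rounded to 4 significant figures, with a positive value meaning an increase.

T ∝ 1/√g, so T'/T = 1/√(0.74790) = 1.1563.
Percentage change in T = (1.1563 − 1) × 100% = 15.63%.

15.63%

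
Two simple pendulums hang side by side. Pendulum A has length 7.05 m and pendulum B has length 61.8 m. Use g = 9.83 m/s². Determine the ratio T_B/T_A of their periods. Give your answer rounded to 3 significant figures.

T ∝ √L, so T_B/T_A = √(L_B/L_A) = √(61.8/7.05) = 2.96.

2.96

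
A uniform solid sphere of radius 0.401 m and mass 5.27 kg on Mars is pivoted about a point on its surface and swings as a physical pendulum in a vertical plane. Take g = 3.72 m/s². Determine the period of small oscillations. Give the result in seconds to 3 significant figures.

I_cm = (2/5)mr² = 0.3390 kg·m². The pivot is at distance d = 0.401 m from the centre of mass.
By the parallel-axis theorem, I = I_cm + md² = 0.3390 + 0.8474 = 1.186 kg·m².
T = 2π√(I/(mgd)) = 2π√(1.186/(5.27 × 3.72 × 0.401)) = 2.44 s.

2.44 s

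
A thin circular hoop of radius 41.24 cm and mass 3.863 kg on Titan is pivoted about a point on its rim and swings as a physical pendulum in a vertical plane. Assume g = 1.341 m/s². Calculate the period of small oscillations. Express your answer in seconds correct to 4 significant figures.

I_cm = mr² = 0.65699 kg·m². The pivot is at distance d = 0.4124 m from the centre of mass.
By the parallel-axis theorem, I = I_cm + md² = 0.65699 + 0.65699 = 1.3140 kg·m².
T = 2π√(I/(mgd)) = 2π√(1.3140/(3.863 × 1.341 × 0.4124)) = 4.928 s.

4.928 s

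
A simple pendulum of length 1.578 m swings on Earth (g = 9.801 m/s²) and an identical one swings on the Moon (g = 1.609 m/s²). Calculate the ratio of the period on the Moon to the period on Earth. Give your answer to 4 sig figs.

T ∝ 1/√g, so T₂/T₁ = √(g₁/g₂) = √(9.801/1.609) = 2.468.

2.468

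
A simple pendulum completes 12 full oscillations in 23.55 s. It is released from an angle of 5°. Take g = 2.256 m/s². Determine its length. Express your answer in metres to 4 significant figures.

T = 23.55/12 = 1.9625 s.
From T = 2π√(L/g), L = gT²/(4π²) = 2.256 × 1.9625²/(4π²) = 0.2201 m.

0.2201 m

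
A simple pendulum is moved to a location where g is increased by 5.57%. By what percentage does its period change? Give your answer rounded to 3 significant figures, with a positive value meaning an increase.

-2.67%

T ∝ 1/√g, so T'/T = 1/√(1.056) = 0.9733.
Percentage change in T = (0.9733 − 1) × 100% = -2.67%.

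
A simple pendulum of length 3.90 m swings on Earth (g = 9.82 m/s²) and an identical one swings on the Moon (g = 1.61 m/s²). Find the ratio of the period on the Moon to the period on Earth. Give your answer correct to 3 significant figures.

T ∝ 1/√g, so T₂/T₁ = √(g₁/g₂) = √(9.82/1.61) = 2.47.

2.47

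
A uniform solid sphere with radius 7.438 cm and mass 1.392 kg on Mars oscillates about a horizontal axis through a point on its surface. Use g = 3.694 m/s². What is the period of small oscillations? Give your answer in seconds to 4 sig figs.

1.055 s

I_cm = (2/5)mr² = 0.0030804 kg·m². The pivot is at distance d = 0.07438 m from the centre of mass.
By the parallel-axis theorem, I = I_cm + md² = 0.0030804 + 0.0077011 = 0.010782 kg·m².
T = 2π√(I/(mgd)) = 2π√(0.010782/(1.392 × 3.694 × 0.07438)) = 1.055 s.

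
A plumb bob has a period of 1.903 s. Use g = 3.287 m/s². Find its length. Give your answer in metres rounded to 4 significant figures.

From T = 2π√(L/g), L = gT²/(4π²) = 3.287 × 1.9030²/(4π²) = 0.3015 m.

0.3015 m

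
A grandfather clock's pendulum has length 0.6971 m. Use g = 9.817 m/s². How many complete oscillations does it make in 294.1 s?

175

T = 2π√(L/g) = 2π√(0.6971/9.817) = 1.6743 s.
Number of complete oscillations = ⌊294.1/1.6743⌋ = ⌊175.65⌋ = 175.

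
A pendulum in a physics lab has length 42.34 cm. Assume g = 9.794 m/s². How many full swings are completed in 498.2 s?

T = 2π√(L/g) = 2π√(0.4234/9.794) = 1.3064 s.
Number of complete oscillations = ⌊498.2/1.3064⌋ = ⌊381.35⌋ = 381.

381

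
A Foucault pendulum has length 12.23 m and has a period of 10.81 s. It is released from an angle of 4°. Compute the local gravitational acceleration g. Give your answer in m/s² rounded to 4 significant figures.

From T = 2π√(L/g), g = 4π²L/T² = 4π² × 12.23/10.810² = 4.132 m/s².

4.132 m/s²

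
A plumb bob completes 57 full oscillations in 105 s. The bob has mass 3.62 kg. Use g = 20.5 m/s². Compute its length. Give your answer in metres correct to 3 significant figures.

1.76 m

T = 105/57 = 1.842 s.
From T = 2π√(L/g), L = gT²/(4π²) = 20.5 × 1.842²/(4π²) = 1.76 m.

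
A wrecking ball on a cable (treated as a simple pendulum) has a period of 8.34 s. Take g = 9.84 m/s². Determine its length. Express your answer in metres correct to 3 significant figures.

From T = 2π√(L/g), L = gT²/(4π²) = 9.84 × 8.340²/(4π²) = 17.3 m.

17.3 m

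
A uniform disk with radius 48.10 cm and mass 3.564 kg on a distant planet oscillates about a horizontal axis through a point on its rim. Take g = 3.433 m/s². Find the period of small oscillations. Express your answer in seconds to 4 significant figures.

2.880 s

I_cm = ½mr² = 0.41229 kg·m². The pivot is at distance d = 0.4810 m from the centre of mass.
By the parallel-axis theorem, I = I_cm + md² = 0.41229 + 0.82457 = 1.2369 kg·m².
T = 2π√(I/(mgd)) = 2π√(1.2369/(3.564 × 3.433 × 0.4810)) = 2.880 s.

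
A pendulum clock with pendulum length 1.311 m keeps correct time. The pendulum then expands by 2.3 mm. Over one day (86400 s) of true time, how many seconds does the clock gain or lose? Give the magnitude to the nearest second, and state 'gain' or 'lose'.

T ∝ √L, so T'/T = √(1.31330/1.311) = 1.00088.
In 86400 s of true time the clock registers 86400/1.00088 = 86324.3 s, so it loses 76 s.

lose 76 s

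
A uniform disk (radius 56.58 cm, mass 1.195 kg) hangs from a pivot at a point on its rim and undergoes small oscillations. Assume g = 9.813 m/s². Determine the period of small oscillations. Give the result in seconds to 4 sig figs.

I_cm = ½mr² = 0.19128 kg·m². The pivot is at distance d = 0.5658 m from the centre of mass.
By the parallel-axis theorem, I = I_cm + md² = 0.19128 + 0.38255 = 0.57383 kg·m².
T = 2π√(I/(mgd)) = 2π√(0.57383/(1.195 × 9.813 × 0.5658)) = 1.848 s.

1.848 s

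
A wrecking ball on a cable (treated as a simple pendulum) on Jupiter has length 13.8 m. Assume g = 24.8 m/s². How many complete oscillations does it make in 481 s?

102

T = 2π√(L/g) = 2π√(13.8/24.8) = 4.687 s.
Number of complete oscillations = ⌊481/4.687⌋ = ⌊102.6⌋ = 102.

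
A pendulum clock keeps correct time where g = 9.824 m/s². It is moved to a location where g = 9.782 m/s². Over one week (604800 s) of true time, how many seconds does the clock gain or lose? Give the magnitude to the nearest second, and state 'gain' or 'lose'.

lose 1294 s

The clock's period scales as T ∝ 1/√g, so T'/T = √(9.824/9.782) = 1.00214.
In 604800 s of true time the clock registers 604800/1.00214 = 603505.8 s, so it loses 1294 s.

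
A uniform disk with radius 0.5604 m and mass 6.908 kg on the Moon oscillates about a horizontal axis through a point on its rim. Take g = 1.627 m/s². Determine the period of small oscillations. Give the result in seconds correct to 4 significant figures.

4.516 s

I_cm = ½mr² = 1.0847 kg·m². The pivot is at distance d = 0.5604 m from the centre of mass.
By the parallel-axis theorem, I = I_cm + md² = 1.0847 + 2.1694 = 3.2542 kg·m².
T = 2π√(I/(mgd)) = 2π√(3.2542/(6.908 × 1.627 × 0.5604)) = 4.516 s.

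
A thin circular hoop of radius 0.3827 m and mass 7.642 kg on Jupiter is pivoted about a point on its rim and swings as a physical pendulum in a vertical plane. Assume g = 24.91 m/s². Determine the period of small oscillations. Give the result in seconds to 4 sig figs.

I_cm = mr² = 1.1192 kg·m². The pivot is at distance d = 0.3827 m from the centre of mass.
By the parallel-axis theorem, I = I_cm + md² = 1.1192 + 1.1192 = 2.2385 kg·m².
T = 2π√(I/(mgd)) = 2π√(2.2385/(7.642 × 24.91 × 0.3827)) = 1.101 s.

1.101 s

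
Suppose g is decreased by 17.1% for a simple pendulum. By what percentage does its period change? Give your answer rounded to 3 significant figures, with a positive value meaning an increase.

T ∝ 1/√g, so T'/T = 1/√(0.8290) = 1.098.
Percentage change in T = (1.098 − 1) × 100% = 9.83%.

9.83%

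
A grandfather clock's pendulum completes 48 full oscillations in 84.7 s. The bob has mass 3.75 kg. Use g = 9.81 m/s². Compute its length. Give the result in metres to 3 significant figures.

0.774 m

T = 84.7/48 = 1.765 s.
From T = 2π√(L/g), L = gT²/(4π²) = 9.81 × 1.765²/(4π²) = 0.774 m.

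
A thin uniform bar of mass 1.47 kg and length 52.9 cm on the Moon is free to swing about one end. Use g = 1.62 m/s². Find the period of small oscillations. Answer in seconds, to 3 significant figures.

2.93 s

For a physical pendulum T = 2π√(I/(mgd)), with d = 0.2645 m from pivot to centre of mass.
I_cm = mL²/12 = 1.47 × 0.529²/12 = 0.03428 kg·m²; I = I_cm + md² = 0.03428 + 1.47 × 0.2645² = 0.1371 kg·m².
T = 2π√(0.1371/(1.47 × 1.62 × 0.2645)) = 2.93 s.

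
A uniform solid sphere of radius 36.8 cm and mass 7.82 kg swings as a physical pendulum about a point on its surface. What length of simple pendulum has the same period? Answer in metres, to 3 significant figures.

0.515 m

The equivalent simple-pendulum length is L_eq = I/(md), where I is about the pivot and d = 0.3680 m.
I_cm = (2/5)mR² = 0.4236 kg·m², so I = I_cm + md² = 0.4236 + 1.059 = 1.483 kg·m².
L_eq = 1.483/(7.82 × 0.3680) = 0.515 m.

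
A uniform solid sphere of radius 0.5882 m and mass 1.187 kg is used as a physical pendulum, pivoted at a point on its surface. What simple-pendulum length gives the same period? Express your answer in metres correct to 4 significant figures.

The equivalent simple-pendulum length is L_eq = I/(md), where I is about the pivot and d = 0.58820 m.
I_cm = (2/5)mR² = 0.16427 kg·m², so I = I_cm + md² = 0.16427 + 0.41068 = 0.57495 kg·m².
L_eq = 0.57495/(1.187 × 0.58820) = 0.8235 m.

0.8235 m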